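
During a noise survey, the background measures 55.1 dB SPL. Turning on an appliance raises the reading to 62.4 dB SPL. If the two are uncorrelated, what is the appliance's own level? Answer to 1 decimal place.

61.5 dB SPL

Background correction is a power subtraction:
L_src = 10·log₁₀(10^(62.4/10) − 10^(55.1/10)) = 10·log₁₀(1414000) = 61.5 dB SPL.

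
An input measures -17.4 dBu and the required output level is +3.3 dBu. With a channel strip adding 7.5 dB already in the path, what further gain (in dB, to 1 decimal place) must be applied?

The required make-up gain is the shortfall in the dB sum.
G = +3.3 − (-17.4) − 7.5 = 13.2 dB.

13.2 dB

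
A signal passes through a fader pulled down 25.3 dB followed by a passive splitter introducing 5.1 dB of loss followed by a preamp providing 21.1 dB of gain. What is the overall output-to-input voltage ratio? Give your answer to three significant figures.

Net gain = (−25.3) + (−5.1) + 21.1 = -9.3 dB.
Voltage ratio = 10^(-9.3/20) = 0.343.

0.343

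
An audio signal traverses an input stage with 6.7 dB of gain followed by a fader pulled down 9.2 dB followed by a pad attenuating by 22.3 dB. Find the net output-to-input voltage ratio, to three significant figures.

Net gain = 6.7 + (−9.2) + (−22.3) = -24.8 dB.
Voltage ratio = 10^(-24.8/20) = 0.0575.

0.0575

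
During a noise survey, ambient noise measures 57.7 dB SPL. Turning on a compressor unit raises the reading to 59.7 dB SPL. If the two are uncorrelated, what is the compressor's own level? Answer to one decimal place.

55.4 dB SPL

Subtract intensities: L_src = 10·log₁₀(10^(L_total/10) − 10^(L_bg/10)).
L_src = 10·log₁₀(10^(59.7/10) − 10^(57.7/10)) = 10·log₁₀(344400) = 55.4 dB SPL.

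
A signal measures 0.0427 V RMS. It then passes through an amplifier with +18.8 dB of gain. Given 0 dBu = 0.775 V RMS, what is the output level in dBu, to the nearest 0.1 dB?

Input level: 20·log₁₀(0.0427/0.775) = -25.18 dBu.
Output: -25.18 + 18.8 = -6.4 dBu.

-6.4 dBu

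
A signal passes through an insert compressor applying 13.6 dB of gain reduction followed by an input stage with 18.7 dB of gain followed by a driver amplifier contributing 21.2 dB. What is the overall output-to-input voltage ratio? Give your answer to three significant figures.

Net gain = (−13.6) + 18.7 + 21.2 = 26.3 dB.
Voltage ratio = 10^(26.3/20) = 20.7.

20.7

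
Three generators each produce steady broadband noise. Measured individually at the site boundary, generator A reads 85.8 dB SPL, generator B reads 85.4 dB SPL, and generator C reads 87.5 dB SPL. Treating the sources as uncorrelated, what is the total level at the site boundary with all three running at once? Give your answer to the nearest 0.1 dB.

Incoherent sources sum as intensities:
L_total = 10·log₁₀(10^(85.8/10) + 10^(85.4/10) + 10^(87.5/10)) = 10·log₁₀(1289000000) = 91.1 dB SPL.

91.1 dB SPL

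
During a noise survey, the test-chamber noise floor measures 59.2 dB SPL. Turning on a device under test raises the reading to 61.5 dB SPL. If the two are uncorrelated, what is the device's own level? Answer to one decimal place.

Background correction is a power subtraction:
L_src = 10·log₁₀(10^(61.5/10) − 10^(59.2/10)) = 10·log₁₀(580800) = 57.6 dB SPL.

57.6 dB SPL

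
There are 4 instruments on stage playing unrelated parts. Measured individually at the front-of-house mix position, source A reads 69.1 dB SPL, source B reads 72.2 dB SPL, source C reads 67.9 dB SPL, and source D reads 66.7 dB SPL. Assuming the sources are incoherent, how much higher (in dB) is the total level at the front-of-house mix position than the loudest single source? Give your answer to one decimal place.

Uncorrelated sources add in intensity (power), not in dB.
L_total = 10·log₁₀(10^(69.1/10) + 10^(72.2/10) + 10^(67.9/10) + 10^(66.7/10)) = 75.51 dB SPL.
Excess over the loudest (72.2 dB): 75.51 − 72.2 = 3.3 dB.

3.3 dB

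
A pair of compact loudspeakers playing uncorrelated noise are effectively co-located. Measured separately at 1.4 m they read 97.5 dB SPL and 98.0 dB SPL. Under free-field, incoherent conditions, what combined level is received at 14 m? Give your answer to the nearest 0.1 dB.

Combined at 1.4 m: 10·log₁₀(10^(97.5/10)+10^(98.0/10)) = 100.77 dB SPL.
Then apply −20·log₁₀(14/1.4) = -20.00 dB → 80.8 dB SPL.

80.8 dB SPL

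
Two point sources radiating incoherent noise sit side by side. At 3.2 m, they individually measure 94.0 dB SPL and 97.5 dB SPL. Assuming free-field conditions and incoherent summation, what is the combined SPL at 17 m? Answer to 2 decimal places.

Combined at 3.2 m: 10·log₁₀(10^(94.0/10)+10^(97.5/10)) = 99.104 dB SPL.
Then apply −20·log₁₀(17/3.2) = -14.506 dB → 84.60 dB SPL.

84.60 dB SPL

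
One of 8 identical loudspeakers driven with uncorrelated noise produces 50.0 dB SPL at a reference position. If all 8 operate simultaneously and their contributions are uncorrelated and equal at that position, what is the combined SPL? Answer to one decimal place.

8 equal incoherent sources raise the level by 10·log₁₀(8) = 9.03 dB.
L_total = 50.0 + 9.03 = 59.0 dB SPL.

59.0 dB SPL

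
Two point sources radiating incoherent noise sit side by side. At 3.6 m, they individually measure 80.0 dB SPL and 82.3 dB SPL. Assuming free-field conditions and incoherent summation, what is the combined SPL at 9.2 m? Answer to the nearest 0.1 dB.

76.2 dB SPL

Combined at 3.6 m: 10·log₁₀(10^(80.0/10)+10^(82.3/10)) = 84.31 dB SPL.
Then apply −20·log₁₀(9.2/3.6) = -8.15 dB → 76.2 dB SPL.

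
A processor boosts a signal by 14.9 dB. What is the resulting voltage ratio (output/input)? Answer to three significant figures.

5.56

Voltage ratio = 10^(dB/20).
10^(14.9/20) = 10^(0.7450) = 5.56.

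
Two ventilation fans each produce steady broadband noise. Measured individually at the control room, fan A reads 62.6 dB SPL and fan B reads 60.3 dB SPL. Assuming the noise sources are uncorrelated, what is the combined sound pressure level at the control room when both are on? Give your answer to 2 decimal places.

Add the sources as powers (linear), then convert back to dB:
L_total = 10·log₁₀(10^(62.6/10) + 10^(60.3/10)) = 10·log₁₀(2891000) = 64.61 dB SPL.

64.61 dB SPL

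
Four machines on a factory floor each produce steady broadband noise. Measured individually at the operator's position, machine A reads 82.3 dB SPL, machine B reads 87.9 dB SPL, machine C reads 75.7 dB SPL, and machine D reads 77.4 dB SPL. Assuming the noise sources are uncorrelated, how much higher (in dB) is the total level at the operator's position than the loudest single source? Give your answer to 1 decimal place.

1.5 dB

Add the sources as powers (linear), then convert back to dB:
L_total = 10·log₁₀(10^(82.3/10) + 10^(87.9/10) + 10^(75.7/10) + 10^(77.4/10)) = 89.44 dB SPL.
Excess over the loudest (87.9 dB): 89.44 − 87.9 = 1.5 dB.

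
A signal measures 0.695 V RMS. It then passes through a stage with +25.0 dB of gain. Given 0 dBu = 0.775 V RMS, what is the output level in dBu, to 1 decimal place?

Input level: 20·log₁₀(0.695/0.775) = -0.95 dBu.
Output: -0.95 + 25.0 = +24.1 dBu.

+24.1 dBu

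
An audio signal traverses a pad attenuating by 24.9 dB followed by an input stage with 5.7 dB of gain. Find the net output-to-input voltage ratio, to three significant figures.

0.110

Net gain = (−24.9) + 5.7 = -19.2 dB.
Voltage ratio = 10^(-19.2/20) = 0.110.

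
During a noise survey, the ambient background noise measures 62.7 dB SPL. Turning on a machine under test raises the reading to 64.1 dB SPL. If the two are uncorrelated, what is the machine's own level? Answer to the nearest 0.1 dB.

Subtract intensities: L_src = 10·log₁₀(10^(L_total/10) − 10^(L_bg/10)).
L_src = 10·log₁₀(10^(64.1/10) − 10^(62.7/10)) = 10·log₁₀(708300) = 58.5 dB SPL.

58.5 dB SPL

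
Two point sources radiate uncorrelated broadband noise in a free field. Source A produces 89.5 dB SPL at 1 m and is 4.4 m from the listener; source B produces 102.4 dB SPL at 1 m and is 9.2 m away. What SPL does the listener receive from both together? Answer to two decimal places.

At the listener: L_A = 89.5 − 20·log₁₀(4.4) = 76.631 dB; L_B = 102.4 − 20·log₁₀(9.2) = 83.124 dB.
Combined: 10·log₁₀(10^(76.631/10)+10^(83.124/10)) = 84.00 dB SPL.

84.00 dB SPL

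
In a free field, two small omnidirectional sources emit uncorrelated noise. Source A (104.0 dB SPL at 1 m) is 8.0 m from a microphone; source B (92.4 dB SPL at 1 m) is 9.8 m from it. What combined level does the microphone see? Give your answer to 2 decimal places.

86.13 dB SPL

At the listener: L_A = 104.0 − 20·log₁₀(8.0) = 85.938 dB; L_B = 92.4 − 20·log₁₀(9.8) = 72.575 dB.
Combined: 10·log₁₀(10^(85.938/10)+10^(72.575/10)) = 86.13 dB SPL.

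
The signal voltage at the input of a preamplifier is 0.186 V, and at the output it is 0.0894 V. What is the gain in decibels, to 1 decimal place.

-6.4 dB

For a voltage ratio, dB = 20·log₁₀(V₂/V₁).
20·log₁₀(0.0894/0.186) = 20·log₁₀(0.4806) = -6.4 dB.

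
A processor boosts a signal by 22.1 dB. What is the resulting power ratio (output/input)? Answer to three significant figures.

Power ratio = 10^(dB/10).
10^(22.1/10) = 10^(2.210) = 162.

162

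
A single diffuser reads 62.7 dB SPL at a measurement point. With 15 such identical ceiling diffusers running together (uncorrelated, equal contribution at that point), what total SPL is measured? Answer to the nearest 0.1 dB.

15 equal incoherent sources raise the level by 10·log₁₀(15) = 11.76 dB.
L_total = 62.7 + 11.76 = 74.5 dB SPL.

74.5 dB SPL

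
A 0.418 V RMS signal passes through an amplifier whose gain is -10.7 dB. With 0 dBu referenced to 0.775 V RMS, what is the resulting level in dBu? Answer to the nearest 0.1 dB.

-16.1 dBu

Input level: 20·log₁₀(0.418/0.775) = -5.36 dBu.
Output: -5.36 − 10.7 = -16.1 dBu.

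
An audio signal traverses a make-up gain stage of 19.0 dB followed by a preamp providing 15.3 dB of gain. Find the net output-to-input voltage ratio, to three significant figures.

51.9

Net gain = 19.0 + 15.3 = 34.3 dB.
Voltage ratio = 10^(34.3/20) = 51.9.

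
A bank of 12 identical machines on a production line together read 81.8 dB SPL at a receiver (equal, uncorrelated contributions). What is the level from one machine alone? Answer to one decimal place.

71.0 dB SPL

12 equal incoherent sources add 10·log₁₀(12) = 10.79 dB over one source.
L_one = 81.8 − 10.79 = 71.0 dB SPL.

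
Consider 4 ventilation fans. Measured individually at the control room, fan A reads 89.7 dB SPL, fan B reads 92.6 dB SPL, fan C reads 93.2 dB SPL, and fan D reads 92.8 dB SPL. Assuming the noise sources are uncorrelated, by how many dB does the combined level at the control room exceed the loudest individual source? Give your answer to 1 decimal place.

Add the sources as powers (linear), then convert back to dB:
L_total = 10·log₁₀(10^(89.7/10) + 10^(92.6/10) + 10^(93.2/10) + 10^(92.8/10)) = 98.29 dB SPL.
Excess over the loudest (93.2 dB): 98.29 − 93.2 = 5.1 dB.

5.1 dB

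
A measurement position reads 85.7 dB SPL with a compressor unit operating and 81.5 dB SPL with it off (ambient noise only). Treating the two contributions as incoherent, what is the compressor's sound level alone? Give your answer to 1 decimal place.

83.6 dB SPL

Subtract intensities: L_src = 10·log₁₀(10^(L_total/10) − 10^(L_bg/10)).
L_src = 10·log₁₀(10^(85.7/10) − 10^(81.5/10)) = 10·log₁₀(230300000) = 83.6 dB SPL.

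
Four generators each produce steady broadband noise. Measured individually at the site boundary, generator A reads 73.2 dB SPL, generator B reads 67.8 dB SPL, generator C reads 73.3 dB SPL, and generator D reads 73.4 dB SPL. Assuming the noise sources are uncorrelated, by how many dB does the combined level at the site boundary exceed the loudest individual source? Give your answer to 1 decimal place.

5.1 dB

Add the sources as powers (linear), then convert back to dB:
L_total = 10·log₁₀(10^(73.2/10) + 10^(67.8/10) + 10^(73.3/10) + 10^(73.4/10)) = 78.46 dB SPL.
Excess over the loudest (73.4 dB): 78.46 − 73.4 = 5.1 dB.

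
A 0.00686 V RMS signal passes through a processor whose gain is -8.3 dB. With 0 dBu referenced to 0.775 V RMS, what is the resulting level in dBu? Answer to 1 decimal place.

Input level: 20·log₁₀(0.00686/0.775) = -41.06 dBu.
Output: -41.06 − 8.3 = -49.4 dBu.

-49.4 dBu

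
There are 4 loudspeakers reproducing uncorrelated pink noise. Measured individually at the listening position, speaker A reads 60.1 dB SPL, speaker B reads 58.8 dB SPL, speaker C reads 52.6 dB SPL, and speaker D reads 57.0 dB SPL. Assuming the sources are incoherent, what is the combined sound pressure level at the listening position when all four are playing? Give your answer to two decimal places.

Incoherent sources sum as intensities:
L_total = 10·log₁₀(10^(60.1/10) + 10^(58.8/10) + 10^(52.6/10) + 10^(57.0/10)) = 10·log₁₀(2465000) = 63.92 dB SPL.

63.92 dB SPL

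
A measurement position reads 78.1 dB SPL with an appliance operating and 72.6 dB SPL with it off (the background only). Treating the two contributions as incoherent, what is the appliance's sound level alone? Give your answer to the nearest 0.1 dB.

Remove the background by subtracting linear intensities:
L_src = 10·log₁₀(10^(78.1/10) − 10^(72.6/10)) = 10·log₁₀(46370000) = 76.7 dB SPL.

76.7 dB SPL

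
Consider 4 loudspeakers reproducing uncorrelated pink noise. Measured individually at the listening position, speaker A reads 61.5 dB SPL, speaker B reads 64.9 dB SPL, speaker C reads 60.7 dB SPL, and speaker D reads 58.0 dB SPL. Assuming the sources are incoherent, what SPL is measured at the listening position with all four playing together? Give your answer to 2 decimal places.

Uncorrelated sources add in intensity (power), not in dB.
L_total = 10·log₁₀(10^(61.5/10) + 10^(64.9/10) + 10^(60.7/10) + 10^(58.0/10)) = 10·log₁₀(6309000) = 68.00 dB SPL.

68.00 dB SPL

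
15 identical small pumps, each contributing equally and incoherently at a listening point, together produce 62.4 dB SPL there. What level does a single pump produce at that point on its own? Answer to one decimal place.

15 equal incoherent sources add 10·log₁₀(15) = 11.76 dB over one source.
L_one = 62.4 − 11.76 = 50.6 dB SPL.

50.6 dB SPL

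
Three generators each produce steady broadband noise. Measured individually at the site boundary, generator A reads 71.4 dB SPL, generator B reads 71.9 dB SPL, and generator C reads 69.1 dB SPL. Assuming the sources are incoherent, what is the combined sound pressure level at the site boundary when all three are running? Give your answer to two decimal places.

75.73 dB SPL

Uncorrelated sources add in intensity (power), not in dB.
L_total = 10·log₁₀(10^(71.4/10) + 10^(71.9/10) + 10^(69.1/10)) = 10·log₁₀(37420000) = 75.73 dB SPL.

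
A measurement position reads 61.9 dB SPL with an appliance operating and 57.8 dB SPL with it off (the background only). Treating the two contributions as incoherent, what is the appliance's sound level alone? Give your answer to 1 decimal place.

Subtract intensities: L_src = 10·log₁₀(10^(L_total/10) − 10^(L_bg/10)).
L_src = 10·log₁₀(10^(61.9/10) − 10^(57.8/10)) = 10·log₁₀(946300) = 59.8 dB SPL.

59.8 dB SPL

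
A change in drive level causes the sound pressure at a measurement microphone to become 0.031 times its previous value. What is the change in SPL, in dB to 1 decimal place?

SPL change from a pressure ratio uses the 20·log₁₀ form:
20·log₁₀(0.031) = -30.2 dB.

-30.2 dB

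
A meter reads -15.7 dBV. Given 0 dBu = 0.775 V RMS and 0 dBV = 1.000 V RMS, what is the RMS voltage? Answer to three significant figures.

0.164 V

V = 1.000 V × 10^(-15.7/20).
= 1.000 × 0.1641 = 0.164 V.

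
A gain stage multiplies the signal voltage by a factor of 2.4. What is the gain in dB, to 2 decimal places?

7.60 dB

For a voltage ratio, dB = 20·log₁₀(V₂/V₁).
20·log₁₀(2.4) = 7.60 dB.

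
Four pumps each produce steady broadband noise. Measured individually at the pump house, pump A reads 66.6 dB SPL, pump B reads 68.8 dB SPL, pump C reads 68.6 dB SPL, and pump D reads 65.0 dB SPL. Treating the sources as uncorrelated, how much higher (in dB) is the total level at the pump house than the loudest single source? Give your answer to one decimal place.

4.7 dB

Uncorrelated sources add in intensity (power), not in dB.
L_total = 10·log₁₀(10^(66.6/10) + 10^(68.8/10) + 10^(68.6/10) + 10^(65.0/10)) = 73.53 dB SPL.
Excess over the loudest (68.8 dB): 73.53 − 68.8 = 4.7 dB.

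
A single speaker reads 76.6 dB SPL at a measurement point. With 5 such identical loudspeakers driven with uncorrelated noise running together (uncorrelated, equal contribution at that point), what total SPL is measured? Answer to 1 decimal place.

5 equal incoherent sources raise the level by 10·log₁₀(5) = 6.99 dB.
L_total = 76.6 + 6.99 = 83.6 dB SPL.

83.6 dB SPL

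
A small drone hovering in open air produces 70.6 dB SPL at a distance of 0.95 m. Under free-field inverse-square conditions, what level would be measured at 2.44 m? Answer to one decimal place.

Free-field point source: level drops by 20·log₁₀ of the distance ratio.
ΔL = −20·log₁₀(2.44/0.95) = -8.19 dB, so L₂ = 70.6 + (-8.19) = 62.4 dB SPL.

62.4 dB SPL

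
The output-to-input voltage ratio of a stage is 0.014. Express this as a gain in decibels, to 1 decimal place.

-37.1 dB

For a voltage ratio, dB = 20·log₁₀(V₂/V₁).
20·log₁₀(0.014) = -37.1 dB.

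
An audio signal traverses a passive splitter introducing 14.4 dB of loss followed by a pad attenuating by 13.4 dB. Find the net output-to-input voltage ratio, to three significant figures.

0.0407

Net gain = (−14.4) + (−13.4) = -27.8 dB.
Voltage ratio = 10^(-27.8/20) = 0.0407.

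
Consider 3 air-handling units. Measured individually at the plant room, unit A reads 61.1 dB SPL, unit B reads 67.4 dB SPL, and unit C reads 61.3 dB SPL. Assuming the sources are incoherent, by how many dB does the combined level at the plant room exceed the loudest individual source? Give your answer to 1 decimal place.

Add the sources as powers (linear), then convert back to dB:
L_total = 10·log₁₀(10^(61.1/10) + 10^(67.4/10) + 10^(61.3/10)) = 69.10 dB SPL.
Excess over the loudest (67.4 dB): 69.10 − 67.4 = 1.7 dB.

1.7 dB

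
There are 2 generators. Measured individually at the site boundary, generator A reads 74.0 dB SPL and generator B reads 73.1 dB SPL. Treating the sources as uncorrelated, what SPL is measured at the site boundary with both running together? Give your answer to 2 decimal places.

76.58 dB SPL

Incoherent sources sum as intensities:
L_total = 10·log₁₀(10^(74.0/10) + 10^(73.1/10)) = 10·log₁₀(45540000) = 76.58 dB SPL.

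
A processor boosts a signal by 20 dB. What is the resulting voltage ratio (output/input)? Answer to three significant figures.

Voltage ratio = 10^(dB/20).
10^(20/20) = 10^(1.000) = 10.0.

10.0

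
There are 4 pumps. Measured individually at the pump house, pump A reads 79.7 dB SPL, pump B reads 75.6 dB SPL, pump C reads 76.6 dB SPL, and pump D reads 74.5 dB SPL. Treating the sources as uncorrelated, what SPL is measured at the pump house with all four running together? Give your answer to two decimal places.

Incoherent sources sum as intensities:
L_total = 10·log₁₀(10^(79.7/10) + 10^(75.6/10) + 10^(76.6/10) + 10^(74.5/10)) = 10·log₁₀(203500000) = 83.09 dB SPL.

83.09 dB SPL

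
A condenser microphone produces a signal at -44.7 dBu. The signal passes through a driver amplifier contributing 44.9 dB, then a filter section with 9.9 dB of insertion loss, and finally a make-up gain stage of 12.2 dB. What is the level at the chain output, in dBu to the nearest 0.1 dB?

In dB, series stages simply add:
-44.7 + 44.9 − 9.9 + 12.2 = +2.5 dBu.

+2.5 dBu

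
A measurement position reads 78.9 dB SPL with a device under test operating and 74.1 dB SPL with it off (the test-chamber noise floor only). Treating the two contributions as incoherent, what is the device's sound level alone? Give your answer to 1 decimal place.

77.2 dB SPL

Remove the background by subtracting linear intensities:
L_src = 10·log₁₀(10^(78.9/10) − 10^(74.1/10)) = 10·log₁₀(51920000) = 77.2 dB SPL.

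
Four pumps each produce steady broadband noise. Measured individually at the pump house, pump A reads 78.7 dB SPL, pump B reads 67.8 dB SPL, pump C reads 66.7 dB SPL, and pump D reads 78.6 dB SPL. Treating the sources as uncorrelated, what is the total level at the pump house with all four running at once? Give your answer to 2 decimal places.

Incoherent sources sum as intensities:
L_total = 10·log₁₀(10^(78.7/10) + 10^(67.8/10) + 10^(66.7/10) + 10^(78.6/10)) = 10·log₁₀(157300000) = 81.97 dB SPL.

81.97 dB SPL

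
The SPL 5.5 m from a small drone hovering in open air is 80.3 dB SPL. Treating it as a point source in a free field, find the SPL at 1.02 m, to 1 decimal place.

94.9 dB SPL

Inverse-square spreading gives ΔL = −20·log₁₀(d₂/d₁).
ΔL = −20·log₁₀(1.02/5.5) = 14.64 dB, so L₂ = 80.3 + (14.64) = 94.9 dB SPL.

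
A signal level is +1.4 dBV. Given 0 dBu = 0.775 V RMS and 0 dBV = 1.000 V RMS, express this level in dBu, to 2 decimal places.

+3.61 dBu

The offset between the scales is 20·log₁₀(0.775/1.000) = −2.214 dB.
So dBu = +1.4 + 2.214 = +3.61 dBu.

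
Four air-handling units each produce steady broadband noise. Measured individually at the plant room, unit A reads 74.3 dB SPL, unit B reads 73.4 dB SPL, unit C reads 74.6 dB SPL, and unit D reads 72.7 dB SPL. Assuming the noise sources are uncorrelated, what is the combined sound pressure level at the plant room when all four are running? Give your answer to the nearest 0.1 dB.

79.8 dB SPL

Uncorrelated sources add in intensity (power), not in dB.
L_total = 10·log₁₀(10^(74.3/10) + 10^(73.4/10) + 10^(74.6/10) + 10^(72.7/10)) = 10·log₁₀(96250000) = 79.8 dB SPL.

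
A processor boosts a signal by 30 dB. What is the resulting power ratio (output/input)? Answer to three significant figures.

Power ratio = 10^(dB/10).
10^(30/10) = 10^(3.000) = 1000.

1000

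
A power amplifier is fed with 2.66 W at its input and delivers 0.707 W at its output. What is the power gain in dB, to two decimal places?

-5.75 dB

Power is a power quantity, so gain = 10·log₁₀(P_out/P_in).
10·log₁₀(0.707/2.66) = 10·log₁₀(0.2658) = -5.75 dB.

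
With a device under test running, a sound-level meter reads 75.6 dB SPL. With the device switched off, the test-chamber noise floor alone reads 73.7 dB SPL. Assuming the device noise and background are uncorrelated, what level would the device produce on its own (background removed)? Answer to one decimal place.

71.1 dB SPL

Remove the background by subtracting linear intensities:
L_src = 10·log₁₀(10^(75.6/10) − 10^(73.7/10)) = 10·log₁₀(12870000) = 71.1 dB SPL.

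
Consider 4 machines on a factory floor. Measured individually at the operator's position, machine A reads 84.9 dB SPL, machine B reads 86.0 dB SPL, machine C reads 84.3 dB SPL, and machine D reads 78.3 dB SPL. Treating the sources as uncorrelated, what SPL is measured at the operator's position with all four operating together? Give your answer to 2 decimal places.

90.19 dB SPL

Uncorrelated sources add in intensity (power), not in dB.
L_total = 10·log₁₀(10^(84.9/10) + 10^(86.0/10) + 10^(84.3/10) + 10^(78.3/10)) = 10·log₁₀(1044000000) = 90.19 dB SPL.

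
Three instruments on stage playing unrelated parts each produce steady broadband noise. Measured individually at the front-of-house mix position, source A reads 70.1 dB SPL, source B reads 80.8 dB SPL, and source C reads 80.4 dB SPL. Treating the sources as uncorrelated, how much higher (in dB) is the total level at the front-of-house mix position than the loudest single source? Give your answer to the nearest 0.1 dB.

Add the sources as powers (linear), then convert back to dB:
L_total = 10·log₁₀(10^(70.1/10) + 10^(80.8/10) + 10^(80.4/10)) = 83.80 dB SPL.
Excess over the loudest (80.8 dB): 83.80 − 80.8 = 3.0 dB.

3.0 dB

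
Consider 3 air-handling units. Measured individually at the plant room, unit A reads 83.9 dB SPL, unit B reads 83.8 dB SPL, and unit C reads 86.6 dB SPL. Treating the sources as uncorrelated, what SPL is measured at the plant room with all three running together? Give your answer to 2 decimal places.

89.74 dB SPL

Incoherent sources sum as intensities:
L_total = 10·log₁₀(10^(83.9/10) + 10^(83.8/10) + 10^(86.6/10)) = 10·log₁₀(942400000) = 89.74 dB SPL.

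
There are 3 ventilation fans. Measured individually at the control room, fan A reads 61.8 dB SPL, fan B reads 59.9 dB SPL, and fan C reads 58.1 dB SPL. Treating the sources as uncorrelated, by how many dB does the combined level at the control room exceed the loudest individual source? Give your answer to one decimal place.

3.2 dB

Uncorrelated sources add in intensity (power), not in dB.
L_total = 10·log₁₀(10^(61.8/10) + 10^(59.9/10) + 10^(58.1/10)) = 64.96 dB SPL.
Excess over the loudest (61.8 dB): 64.96 − 61.8 = 3.2 dB.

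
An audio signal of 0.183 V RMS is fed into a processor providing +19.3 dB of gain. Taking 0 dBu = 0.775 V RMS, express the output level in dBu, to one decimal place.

+6.8 dBu

Input level: 20·log₁₀(0.183/0.775) = -12.54 dBu.
Output: -12.54 + 19.3 = +6.8 dBu.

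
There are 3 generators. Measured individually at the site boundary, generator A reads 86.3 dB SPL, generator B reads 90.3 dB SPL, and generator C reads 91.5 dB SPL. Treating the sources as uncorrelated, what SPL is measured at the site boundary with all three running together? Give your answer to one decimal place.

94.6 dB SPL

Uncorrelated sources add in intensity (power), not in dB.
L_total = 10·log₁₀(10^(86.3/10) + 10^(90.3/10) + 10^(91.5/10)) = 10·log₁₀(2911000000) = 94.6 dB SPL.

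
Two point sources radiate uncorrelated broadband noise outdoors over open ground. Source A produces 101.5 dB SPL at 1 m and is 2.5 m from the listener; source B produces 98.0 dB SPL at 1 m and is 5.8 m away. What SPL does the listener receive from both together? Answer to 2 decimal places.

At the listener: L_A = 101.5 − 20·log₁₀(2.5) = 93.541 dB; L_B = 98.0 − 20·log₁₀(5.8) = 82.731 dB.
Combined: 10·log₁₀(10^(93.541/10)+10^(82.731/10)) = 93.89 dB SPL.

93.89 dB SPL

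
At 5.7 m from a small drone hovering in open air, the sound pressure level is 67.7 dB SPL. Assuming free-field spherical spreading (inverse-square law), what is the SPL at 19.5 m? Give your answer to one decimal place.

For a point source in a free field, ΔL = −20·log₁₀(d₂/d₁).
ΔL = −20·log₁₀(19.5/5.7) = -10.68 dB, so L₂ = 67.7 + (-10.68) = 57.0 dB SPL.

57.0 dB SPL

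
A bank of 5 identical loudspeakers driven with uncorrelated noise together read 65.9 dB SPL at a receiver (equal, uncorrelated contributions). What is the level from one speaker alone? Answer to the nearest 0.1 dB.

5 equal incoherent sources add 10·log₁₀(5) = 6.99 dB over one source.
L_one = 65.9 − 6.99 = 58.9 dB SPL.

58.9 dB SPL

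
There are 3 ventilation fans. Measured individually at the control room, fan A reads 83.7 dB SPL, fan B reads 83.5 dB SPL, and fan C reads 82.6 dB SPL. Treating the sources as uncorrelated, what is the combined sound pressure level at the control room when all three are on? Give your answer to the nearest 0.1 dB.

Incoherent sources sum as intensities:
L_total = 10·log₁₀(10^(83.7/10) + 10^(83.5/10) + 10^(82.6/10)) = 10·log₁₀(640300000) = 88.1 dB SPL.

88.1 dB SPL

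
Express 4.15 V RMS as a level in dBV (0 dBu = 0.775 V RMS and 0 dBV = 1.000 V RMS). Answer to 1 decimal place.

dBV = 20·log₁₀(V / 1.000 V).
20·log₁₀(4.15/1.000) = +12.4 dBV.

+12.4 dBV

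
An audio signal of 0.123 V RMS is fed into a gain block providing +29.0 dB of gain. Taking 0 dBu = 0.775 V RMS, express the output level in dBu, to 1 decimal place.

Input level: 20·log₁₀(0.123/0.775) = -15.99 dBu.
Output: -15.99 + 29.0 = +13.0 dBu.

+13.0 dBu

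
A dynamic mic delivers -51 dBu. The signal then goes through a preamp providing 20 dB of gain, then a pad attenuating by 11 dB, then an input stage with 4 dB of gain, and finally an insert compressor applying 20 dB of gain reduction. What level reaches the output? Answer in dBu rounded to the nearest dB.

Gain stages sum in dB:
-51 + 20 − 11 + 4 − 20 = -58 dBu.

-58 dBu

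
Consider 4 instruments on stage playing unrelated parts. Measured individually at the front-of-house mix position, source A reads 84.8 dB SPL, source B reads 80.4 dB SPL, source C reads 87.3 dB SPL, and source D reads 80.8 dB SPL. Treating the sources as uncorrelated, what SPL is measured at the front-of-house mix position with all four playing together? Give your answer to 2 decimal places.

90.29 dB SPL

Incoherent sources sum as intensities:
L_total = 10·log₁₀(10^(84.8/10) + 10^(80.4/10) + 10^(87.3/10) + 10^(80.8/10)) = 10·log₁₀(1069000000) = 90.29 dB SPL.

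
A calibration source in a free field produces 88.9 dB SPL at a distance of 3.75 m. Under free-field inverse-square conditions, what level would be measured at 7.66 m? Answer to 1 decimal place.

82.7 dB SPL

Inverse-square spreading gives ΔL = −20·log₁₀(d₂/d₁).
ΔL = −20·log₁₀(7.66/3.75) = -6.20 dB, so L₂ = 88.9 + (-6.20) = 82.7 dB SPL.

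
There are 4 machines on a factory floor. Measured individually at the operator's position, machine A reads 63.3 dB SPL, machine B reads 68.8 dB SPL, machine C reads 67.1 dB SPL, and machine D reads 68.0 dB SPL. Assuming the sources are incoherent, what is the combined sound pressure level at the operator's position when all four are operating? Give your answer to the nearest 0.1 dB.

73.3 dB SPL

Uncorrelated sources add in intensity (power), not in dB.
L_total = 10·log₁₀(10^(63.3/10) + 10^(68.8/10) + 10^(67.1/10) + 10^(68.0/10)) = 10·log₁₀(21160000) = 73.3 dB SPL.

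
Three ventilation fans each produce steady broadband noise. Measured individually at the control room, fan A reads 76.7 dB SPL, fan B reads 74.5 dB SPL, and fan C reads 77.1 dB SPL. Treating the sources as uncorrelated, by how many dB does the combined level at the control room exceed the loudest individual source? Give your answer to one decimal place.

3.9 dB

Incoherent sources sum as intensities:
L_total = 10·log₁₀(10^(76.7/10) + 10^(74.5/10) + 10^(77.1/10)) = 81.01 dB SPL.
Excess over the loudest (77.1 dB): 81.01 − 77.1 = 3.9 dB.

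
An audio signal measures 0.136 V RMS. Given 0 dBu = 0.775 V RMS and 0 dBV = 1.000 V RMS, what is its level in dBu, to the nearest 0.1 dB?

dBu = 20·log₁₀(V / 0.775 V).
20·log₁₀(0.136/0.775) = -15.1 dBu.

-15.1 dBu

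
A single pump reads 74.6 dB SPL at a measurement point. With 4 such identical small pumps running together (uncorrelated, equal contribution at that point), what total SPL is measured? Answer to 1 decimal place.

4 equal incoherent sources raise the level by 10·log₁₀(4) = 6.02 dB.
L_total = 74.6 + 6.02 = 80.6 dB SPL.

80.6 dB SPL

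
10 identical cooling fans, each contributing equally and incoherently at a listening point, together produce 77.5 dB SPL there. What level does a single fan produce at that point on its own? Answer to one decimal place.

10 equal incoherent sources add 10·log₁₀(10) = 10.00 dB over one source.
L_one = 77.5 − 10.00 = 67.5 dB SPL.

67.5 dB SPL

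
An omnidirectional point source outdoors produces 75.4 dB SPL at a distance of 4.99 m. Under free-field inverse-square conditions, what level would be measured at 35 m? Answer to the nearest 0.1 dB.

For a point source in a free field, ΔL = −20·log₁₀(d₂/d₁).
ΔL = −20·log₁₀(35/4.99) = -16.92 dB, so L₂ = 75.4 + (-16.92) = 58.5 dB SPL.

58.5 dB SPL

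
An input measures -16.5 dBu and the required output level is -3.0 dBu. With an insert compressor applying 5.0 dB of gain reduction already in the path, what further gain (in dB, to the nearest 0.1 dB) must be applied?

The required make-up gain is the shortfall in the dB sum.
G = -3.0 − (-16.5) + 5.0 = 18.5 dB.

18.5 dB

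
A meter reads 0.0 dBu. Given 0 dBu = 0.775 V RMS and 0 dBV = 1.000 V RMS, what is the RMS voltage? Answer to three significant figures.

V = 0.775 V × 10^(0.0/20).
= 0.775 × 1.000 = 0.775 V.

0.775 V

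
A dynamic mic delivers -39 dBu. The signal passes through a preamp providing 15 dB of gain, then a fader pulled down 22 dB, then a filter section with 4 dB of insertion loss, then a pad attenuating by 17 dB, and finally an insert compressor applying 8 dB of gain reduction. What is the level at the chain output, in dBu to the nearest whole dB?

-75 dBu

Cascaded gains and losses add directly in dB.
-39 + 15 − 22 − 4 − 17 − 8 = -75 dBu.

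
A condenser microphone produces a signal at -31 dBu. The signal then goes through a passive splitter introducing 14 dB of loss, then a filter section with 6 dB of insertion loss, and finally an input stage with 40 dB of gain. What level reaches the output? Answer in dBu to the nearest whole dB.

Cascaded gains and losses add directly in dB.
-31 − 14 − 6 + 40 = -11 dBu.

-11 dBu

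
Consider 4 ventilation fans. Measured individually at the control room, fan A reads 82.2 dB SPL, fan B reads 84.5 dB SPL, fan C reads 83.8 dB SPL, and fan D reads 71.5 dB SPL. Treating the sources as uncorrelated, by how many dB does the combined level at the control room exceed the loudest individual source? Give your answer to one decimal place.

4.0 dB

Incoherent sources sum as intensities:
L_total = 10·log₁₀(10^(82.2/10) + 10^(84.5/10) + 10^(83.8/10) + 10^(71.5/10)) = 88.46 dB SPL.
Excess over the loudest (84.5 dB): 88.46 − 84.5 = 4.0 dB.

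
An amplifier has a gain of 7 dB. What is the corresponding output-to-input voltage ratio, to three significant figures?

2.24

Voltage ratio = 10^(dB/20).
10^(7/20) = 10^(0.3500) = 2.24.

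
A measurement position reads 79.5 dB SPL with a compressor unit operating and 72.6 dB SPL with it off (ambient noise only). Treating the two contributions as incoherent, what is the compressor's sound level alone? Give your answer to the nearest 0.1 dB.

78.5 dB SPL

Subtract intensities: L_src = 10·log₁₀(10^(L_total/10) − 10^(L_bg/10)).
L_src = 10·log₁₀(10^(79.5/10) − 10^(72.6/10)) = 10·log₁₀(70930000) = 78.5 dB SPL.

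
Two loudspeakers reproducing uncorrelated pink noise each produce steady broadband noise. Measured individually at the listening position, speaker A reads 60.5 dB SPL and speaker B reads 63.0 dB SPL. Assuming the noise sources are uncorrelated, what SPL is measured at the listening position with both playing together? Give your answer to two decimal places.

Uncorrelated sources add in intensity (power), not in dB.
L_total = 10·log₁₀(10^(60.5/10) + 10^(63.0/10)) = 10·log₁₀(3117000) = 64.94 dB SPL.

64.94 dB SPL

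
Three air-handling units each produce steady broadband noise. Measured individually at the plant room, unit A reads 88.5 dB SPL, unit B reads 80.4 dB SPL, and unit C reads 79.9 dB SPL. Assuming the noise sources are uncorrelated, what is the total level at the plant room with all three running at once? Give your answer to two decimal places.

89.62 dB SPL

Add the sources as powers (linear), then convert back to dB:
L_total = 10·log₁₀(10^(88.5/10) + 10^(80.4/10) + 10^(79.9/10)) = 10·log₁₀(915300000) = 89.62 dB SPL.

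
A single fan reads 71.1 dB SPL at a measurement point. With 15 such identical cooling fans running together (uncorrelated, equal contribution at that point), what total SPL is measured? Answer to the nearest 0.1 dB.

15 equal incoherent sources raise the level by 10·log₁₀(15) = 11.76 dB.
L_total = 71.1 + 11.76 = 82.9 dB SPL.

82.9 dB SPL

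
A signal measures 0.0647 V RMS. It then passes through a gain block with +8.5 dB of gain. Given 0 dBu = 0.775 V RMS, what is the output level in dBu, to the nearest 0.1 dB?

-13.1 dBu

Input level: 20·log₁₀(0.0647/0.775) = -21.57 dBu.
Output: -21.57 + 8.5 = -13.1 dBu.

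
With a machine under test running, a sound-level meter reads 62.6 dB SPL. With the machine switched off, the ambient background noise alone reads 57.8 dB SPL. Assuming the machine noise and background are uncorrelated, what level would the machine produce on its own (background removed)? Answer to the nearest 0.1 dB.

Subtract intensities: L_src = 10·log₁₀(10^(L_total/10) − 10^(L_bg/10)).
L_src = 10·log₁₀(10^(62.6/10) − 10^(57.8/10)) = 10·log₁₀(1217000) = 60.9 dB SPL.

60.9 dB SPL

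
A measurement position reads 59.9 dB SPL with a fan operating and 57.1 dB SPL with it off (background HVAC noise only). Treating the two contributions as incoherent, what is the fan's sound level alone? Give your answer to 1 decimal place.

Remove the background by subtracting linear intensities:
L_src = 10·log₁₀(10^(59.9/10) − 10^(57.1/10)) = 10·log₁₀(464400) = 56.7 dB SPL.

56.7 dB SPL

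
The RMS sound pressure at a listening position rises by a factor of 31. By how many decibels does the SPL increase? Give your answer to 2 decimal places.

Sound pressure is an amplitude quantity: ΔL = 20·log₁₀(p₂/p₁).
20·log₁₀(31) = 29.83 dB.

29.83 dB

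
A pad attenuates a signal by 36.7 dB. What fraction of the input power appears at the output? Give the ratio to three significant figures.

0.000214

Power ratio = 10^(dB/10).
10^(-36.7/10) = 10^(-3.670) = 0.000214.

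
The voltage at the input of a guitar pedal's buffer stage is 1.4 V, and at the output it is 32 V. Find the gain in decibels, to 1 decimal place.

27.2 dB

For a voltage ratio, dB = 20·log₁₀(V₂/V₁).
20·log₁₀(32/1.4) = 20·log₁₀(22.86) = 27.2 dB.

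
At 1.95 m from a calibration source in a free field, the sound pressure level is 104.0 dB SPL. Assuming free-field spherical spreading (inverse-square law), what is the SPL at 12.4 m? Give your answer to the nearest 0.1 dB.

Inverse-square spreading gives ΔL = −20·log₁₀(d₂/d₁).
ΔL = −20·log₁₀(12.4/1.95) = -16.07 dB, so L₂ = 104.0 + (-16.07) = 87.9 dB SPL.

87.9 dB SPL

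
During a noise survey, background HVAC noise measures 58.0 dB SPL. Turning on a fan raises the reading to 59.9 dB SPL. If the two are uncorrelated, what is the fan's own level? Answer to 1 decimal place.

55.4 dB SPL

Background correction is a power subtraction:
L_src = 10·log₁₀(10^(59.9/10) − 10^(58.0/10)) = 10·log₁₀(346300) = 55.4 dB SPL.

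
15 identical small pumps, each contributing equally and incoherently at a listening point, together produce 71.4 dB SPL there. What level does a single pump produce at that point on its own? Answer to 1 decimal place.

59.6 dB SPL

15 equal incoherent sources add 10·log₁₀(15) = 11.76 dB over one source.
L_one = 71.4 − 11.76 = 59.6 dB SPL.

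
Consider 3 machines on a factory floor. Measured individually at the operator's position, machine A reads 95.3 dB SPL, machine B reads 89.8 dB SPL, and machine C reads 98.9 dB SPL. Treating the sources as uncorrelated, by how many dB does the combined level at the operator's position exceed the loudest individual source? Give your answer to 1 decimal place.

1.9 dB

Incoherent sources sum as intensities:
L_total = 10·log₁₀(10^(95.3/10) + 10^(89.8/10) + 10^(98.9/10)) = 100.83 dB SPL.
Excess over the loudest (98.9 dB): 100.83 − 98.9 = 1.9 dB.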